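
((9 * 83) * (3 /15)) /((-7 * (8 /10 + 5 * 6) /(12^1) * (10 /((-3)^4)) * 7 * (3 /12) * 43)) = -726084 /811195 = -0.90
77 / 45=1.71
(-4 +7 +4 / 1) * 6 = 42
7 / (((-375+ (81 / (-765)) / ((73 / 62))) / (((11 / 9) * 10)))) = -4777850 / 20946897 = -0.23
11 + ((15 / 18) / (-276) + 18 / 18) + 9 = 34771 / 1656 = 21.00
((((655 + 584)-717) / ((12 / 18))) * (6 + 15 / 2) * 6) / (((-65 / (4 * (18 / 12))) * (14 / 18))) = -3424842 / 455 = -7527.13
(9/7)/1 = 9/7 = 1.29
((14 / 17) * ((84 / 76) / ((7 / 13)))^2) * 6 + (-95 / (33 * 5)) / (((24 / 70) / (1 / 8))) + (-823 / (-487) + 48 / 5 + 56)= 4161237990061 / 47341308960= 87.90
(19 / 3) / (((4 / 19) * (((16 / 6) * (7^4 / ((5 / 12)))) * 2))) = 0.00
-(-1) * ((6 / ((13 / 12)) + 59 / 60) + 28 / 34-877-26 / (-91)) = -80694827 / 92820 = -869.37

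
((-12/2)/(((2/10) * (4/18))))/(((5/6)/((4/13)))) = -648/13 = -49.85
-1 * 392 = -392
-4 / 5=-0.80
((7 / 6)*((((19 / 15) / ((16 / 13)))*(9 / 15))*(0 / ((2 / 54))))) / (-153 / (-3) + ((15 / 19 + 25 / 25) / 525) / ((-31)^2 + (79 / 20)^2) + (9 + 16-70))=0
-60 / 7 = -8.57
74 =74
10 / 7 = 1.43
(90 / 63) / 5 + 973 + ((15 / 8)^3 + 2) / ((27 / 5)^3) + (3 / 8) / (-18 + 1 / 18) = 22177734836143 / 22785670656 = 973.32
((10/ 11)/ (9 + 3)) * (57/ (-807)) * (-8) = 0.04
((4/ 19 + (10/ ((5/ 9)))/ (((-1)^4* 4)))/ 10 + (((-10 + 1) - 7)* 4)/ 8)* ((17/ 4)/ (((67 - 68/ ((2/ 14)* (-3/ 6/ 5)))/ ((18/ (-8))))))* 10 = 145911/ 978272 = 0.15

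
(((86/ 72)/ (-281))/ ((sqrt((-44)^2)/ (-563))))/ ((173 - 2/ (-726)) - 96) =266299/ 377016576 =0.00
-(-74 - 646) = 720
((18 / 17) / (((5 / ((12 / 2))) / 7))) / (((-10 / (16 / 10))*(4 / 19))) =-14364 / 2125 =-6.76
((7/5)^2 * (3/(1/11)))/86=1617/2150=0.75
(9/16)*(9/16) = 0.32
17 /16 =1.06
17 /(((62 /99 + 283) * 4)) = 1683 /112316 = 0.01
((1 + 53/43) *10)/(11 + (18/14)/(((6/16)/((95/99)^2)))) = 21954240/13921637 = 1.58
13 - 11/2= 15/2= 7.50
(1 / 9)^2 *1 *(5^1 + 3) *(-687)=-1832 / 27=-67.85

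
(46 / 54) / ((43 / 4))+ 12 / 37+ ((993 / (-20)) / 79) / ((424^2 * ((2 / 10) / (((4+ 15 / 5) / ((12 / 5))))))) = 3938880617459 / 9761413966848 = 0.40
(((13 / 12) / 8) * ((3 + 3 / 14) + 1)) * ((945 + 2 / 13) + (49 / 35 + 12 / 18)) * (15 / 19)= 2724443 / 6384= 426.76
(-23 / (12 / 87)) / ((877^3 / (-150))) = 0.00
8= 8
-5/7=-0.71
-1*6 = -6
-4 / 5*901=-3604 / 5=-720.80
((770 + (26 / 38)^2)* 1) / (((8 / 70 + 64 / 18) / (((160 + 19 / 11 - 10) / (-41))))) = -146227407165 / 188209516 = -776.94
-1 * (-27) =27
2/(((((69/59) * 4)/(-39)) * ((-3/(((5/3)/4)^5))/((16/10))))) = 479375/4292352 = 0.11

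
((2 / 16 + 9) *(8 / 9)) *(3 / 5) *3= 73 / 5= 14.60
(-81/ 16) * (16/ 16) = -81/ 16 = -5.06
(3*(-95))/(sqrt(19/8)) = -30*sqrt(38) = -184.93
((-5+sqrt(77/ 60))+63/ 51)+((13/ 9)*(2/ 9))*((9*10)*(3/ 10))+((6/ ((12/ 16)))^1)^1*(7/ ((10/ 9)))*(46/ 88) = sqrt(1155)/ 30+87649/ 2805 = 32.38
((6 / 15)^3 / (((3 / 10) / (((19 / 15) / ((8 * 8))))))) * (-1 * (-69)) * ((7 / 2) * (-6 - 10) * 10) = -12236 / 75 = -163.15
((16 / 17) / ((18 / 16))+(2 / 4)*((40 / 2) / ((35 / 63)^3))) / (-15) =-226274 / 57375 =-3.94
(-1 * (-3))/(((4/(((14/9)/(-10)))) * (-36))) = 7/2160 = 0.00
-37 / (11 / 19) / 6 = -703 / 66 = -10.65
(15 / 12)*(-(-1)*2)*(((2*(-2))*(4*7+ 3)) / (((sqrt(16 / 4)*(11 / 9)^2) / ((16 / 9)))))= -22320 / 121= -184.46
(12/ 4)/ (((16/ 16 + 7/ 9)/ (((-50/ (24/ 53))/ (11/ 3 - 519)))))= 35775/ 98944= 0.36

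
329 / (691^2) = 329 / 477481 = 0.00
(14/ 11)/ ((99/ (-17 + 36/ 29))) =-6398/ 31581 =-0.20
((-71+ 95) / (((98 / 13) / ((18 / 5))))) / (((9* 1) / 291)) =90792 / 245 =370.58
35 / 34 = 1.03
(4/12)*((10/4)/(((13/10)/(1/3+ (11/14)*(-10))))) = -3950/819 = -4.82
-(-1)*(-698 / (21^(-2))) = -307818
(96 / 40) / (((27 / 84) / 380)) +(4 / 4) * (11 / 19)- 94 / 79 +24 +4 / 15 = 2860.99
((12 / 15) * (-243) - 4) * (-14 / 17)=13888 / 85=163.39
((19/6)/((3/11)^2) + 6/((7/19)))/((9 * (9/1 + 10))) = 1171/3402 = 0.34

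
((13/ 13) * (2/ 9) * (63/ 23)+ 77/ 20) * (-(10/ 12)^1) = -2051/ 552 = -3.72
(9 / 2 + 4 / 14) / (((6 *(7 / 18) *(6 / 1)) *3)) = 67 / 588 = 0.11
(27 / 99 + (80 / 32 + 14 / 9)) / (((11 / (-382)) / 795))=-43377055 / 363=-119496.02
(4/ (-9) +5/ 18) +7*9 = 377/ 6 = 62.83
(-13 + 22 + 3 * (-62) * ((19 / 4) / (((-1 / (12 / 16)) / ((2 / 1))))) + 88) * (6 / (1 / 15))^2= 11520225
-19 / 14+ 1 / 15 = -271 / 210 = -1.29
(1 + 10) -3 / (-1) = 14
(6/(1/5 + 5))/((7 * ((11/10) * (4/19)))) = 1425/2002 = 0.71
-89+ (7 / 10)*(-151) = -1947 / 10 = -194.70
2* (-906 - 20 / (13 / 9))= -23916 / 13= -1839.69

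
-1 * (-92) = 92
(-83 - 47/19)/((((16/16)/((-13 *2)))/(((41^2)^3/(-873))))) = -200568401471984/16587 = -12091903386.51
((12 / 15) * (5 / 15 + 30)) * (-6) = -728 / 5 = -145.60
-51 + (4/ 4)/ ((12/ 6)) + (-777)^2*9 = 10867021/ 2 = 5433510.50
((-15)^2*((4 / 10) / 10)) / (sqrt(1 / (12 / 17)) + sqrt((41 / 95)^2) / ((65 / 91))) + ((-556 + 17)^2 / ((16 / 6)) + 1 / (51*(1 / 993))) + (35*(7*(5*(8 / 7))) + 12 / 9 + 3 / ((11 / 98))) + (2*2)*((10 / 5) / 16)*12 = 4061250*sqrt(51) / 2847197 + 1410635448851527 / 12778220136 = 110403.92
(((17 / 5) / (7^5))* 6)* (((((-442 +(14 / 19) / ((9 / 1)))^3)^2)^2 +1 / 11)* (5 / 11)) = 12969604746235310230728422471241799158780926998885442804759618 / 423747979446627265290952798277109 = 30606882806078095452035370000.00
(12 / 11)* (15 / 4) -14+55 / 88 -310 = -28097 / 88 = -319.28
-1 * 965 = -965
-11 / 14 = -0.79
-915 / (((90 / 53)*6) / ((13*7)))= -294203 / 36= -8172.31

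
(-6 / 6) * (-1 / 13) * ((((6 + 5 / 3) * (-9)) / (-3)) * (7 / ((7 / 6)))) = 138 / 13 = 10.62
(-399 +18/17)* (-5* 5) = 169125/17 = 9948.53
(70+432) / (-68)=-251 / 34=-7.38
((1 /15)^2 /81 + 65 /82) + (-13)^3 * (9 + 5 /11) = -341450859823 /16438950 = -20770.84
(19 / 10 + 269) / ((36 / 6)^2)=301 / 40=7.52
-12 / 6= -2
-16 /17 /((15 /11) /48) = -2816 /85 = -33.13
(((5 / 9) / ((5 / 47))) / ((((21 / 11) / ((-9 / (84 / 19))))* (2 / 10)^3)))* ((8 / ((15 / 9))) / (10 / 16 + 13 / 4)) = -3929200 / 4557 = -862.23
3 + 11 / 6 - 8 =-19 / 6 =-3.17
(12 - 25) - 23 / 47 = -634 / 47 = -13.49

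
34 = 34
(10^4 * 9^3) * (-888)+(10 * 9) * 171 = -6473504610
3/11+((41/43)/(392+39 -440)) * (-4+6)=259/4257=0.06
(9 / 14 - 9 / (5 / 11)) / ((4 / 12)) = -57.47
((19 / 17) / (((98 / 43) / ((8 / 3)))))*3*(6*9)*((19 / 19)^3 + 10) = 1941192 / 833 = 2330.36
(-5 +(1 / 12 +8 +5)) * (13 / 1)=1261 / 12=105.08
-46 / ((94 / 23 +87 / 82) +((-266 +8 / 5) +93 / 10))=108445 / 589262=0.18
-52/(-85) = 52/85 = 0.61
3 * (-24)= -72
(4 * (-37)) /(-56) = 37 /14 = 2.64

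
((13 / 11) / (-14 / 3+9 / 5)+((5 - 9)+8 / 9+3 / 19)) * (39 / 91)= -272210 / 188727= -1.44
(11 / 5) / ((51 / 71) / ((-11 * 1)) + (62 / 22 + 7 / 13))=111683 / 167085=0.67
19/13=1.46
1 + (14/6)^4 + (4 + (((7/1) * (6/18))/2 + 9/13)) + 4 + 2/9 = 40.72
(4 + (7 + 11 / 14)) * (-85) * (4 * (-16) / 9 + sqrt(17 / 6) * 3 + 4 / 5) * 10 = 1327700 / 21 - 70125 * sqrt(102) / 14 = 12636.11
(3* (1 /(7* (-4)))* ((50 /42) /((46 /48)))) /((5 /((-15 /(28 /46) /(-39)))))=-75 /4459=-0.02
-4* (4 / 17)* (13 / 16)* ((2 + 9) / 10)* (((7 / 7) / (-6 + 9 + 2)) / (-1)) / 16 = 143 / 13600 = 0.01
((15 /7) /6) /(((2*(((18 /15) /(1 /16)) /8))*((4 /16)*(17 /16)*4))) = 0.07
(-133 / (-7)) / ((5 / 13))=49.40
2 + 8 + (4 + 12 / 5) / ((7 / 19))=958 / 35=27.37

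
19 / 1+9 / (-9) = 18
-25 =-25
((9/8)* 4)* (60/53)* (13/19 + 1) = 8640/1007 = 8.58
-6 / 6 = -1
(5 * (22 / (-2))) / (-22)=5 / 2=2.50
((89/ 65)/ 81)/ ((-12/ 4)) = -89/ 15795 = -0.01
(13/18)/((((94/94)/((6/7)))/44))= 572/21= 27.24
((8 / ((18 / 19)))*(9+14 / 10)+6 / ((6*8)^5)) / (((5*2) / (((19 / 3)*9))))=354309636191 / 707788800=500.59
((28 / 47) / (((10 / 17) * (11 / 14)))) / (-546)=-238 / 100815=-0.00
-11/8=-1.38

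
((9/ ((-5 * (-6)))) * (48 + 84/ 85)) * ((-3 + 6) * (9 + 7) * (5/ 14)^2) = 74952/ 833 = 89.98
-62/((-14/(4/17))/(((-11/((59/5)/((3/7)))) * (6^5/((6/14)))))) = -53032320/7021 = -7553.39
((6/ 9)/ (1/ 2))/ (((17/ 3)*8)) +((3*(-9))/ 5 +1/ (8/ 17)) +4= 513/ 680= 0.75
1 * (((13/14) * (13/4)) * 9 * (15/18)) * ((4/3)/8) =845/224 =3.77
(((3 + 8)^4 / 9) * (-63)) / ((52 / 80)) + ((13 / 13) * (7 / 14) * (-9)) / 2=-8199077 / 52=-157674.56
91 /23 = 3.96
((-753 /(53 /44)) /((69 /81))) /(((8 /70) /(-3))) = 23482305 /1219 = 19263.58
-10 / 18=-5 / 9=-0.56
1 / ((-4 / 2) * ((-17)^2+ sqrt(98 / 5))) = -1445 / 835014+ 7 * sqrt(10) / 835014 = -0.00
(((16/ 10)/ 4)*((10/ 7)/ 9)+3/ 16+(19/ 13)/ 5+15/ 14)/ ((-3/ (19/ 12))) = -2010143/ 2358720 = -0.85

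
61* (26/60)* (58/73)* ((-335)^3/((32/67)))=-11585383240925/7008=-1653165416.80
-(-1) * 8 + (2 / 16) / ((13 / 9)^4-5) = 7.81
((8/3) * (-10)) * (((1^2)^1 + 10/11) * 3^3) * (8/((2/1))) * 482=-29151360/11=-2650123.64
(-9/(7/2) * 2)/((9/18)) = -72/7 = -10.29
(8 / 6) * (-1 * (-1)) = 4 / 3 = 1.33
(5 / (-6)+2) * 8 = 28 / 3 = 9.33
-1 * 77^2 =-5929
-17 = -17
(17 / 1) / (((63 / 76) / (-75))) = -32300 / 21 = -1538.10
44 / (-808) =-0.05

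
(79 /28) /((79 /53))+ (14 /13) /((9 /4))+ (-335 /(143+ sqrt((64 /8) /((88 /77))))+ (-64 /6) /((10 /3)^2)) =-260050643 /279033300+ 335 * sqrt(7) /20442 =-0.89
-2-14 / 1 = -16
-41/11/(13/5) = -205/143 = -1.43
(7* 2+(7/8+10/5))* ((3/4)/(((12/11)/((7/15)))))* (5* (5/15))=1155/128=9.02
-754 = -754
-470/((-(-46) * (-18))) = 235/414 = 0.57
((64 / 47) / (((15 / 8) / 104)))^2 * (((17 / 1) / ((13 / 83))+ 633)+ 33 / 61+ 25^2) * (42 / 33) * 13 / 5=3912090490241024 / 151592625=25806601.67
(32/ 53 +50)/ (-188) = -1341/ 4982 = -0.27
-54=-54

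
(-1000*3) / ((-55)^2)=-120 / 121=-0.99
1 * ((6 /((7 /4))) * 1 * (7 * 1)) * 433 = 10392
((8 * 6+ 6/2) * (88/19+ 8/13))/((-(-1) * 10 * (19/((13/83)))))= 33048/149815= 0.22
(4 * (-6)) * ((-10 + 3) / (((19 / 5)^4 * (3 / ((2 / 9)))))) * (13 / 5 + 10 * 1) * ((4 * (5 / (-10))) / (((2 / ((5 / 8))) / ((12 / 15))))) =-49000 / 130321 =-0.38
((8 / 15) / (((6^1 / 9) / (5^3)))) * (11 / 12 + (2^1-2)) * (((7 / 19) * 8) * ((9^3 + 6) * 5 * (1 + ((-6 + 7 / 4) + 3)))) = -4716250 / 19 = -248223.68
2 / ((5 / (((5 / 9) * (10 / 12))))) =5 / 27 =0.19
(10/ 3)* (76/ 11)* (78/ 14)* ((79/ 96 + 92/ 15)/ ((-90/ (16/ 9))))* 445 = -2330198/ 297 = -7845.78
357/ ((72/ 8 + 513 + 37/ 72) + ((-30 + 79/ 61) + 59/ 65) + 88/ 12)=101916360/ 143325233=0.71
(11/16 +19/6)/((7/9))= 555/112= 4.96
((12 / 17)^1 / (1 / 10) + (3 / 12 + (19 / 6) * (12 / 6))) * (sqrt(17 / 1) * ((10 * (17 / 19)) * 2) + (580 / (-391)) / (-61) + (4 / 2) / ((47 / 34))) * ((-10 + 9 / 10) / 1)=-253253 * sqrt(17) / 114 - 2269818551 / 12428445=-9342.18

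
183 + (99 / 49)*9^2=346.65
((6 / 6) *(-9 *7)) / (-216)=7 / 24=0.29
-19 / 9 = -2.11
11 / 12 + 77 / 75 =583 / 300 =1.94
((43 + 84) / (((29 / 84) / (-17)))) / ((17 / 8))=-85344 / 29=-2942.90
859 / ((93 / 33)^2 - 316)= -103939 / 37275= -2.79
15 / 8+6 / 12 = 19 / 8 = 2.38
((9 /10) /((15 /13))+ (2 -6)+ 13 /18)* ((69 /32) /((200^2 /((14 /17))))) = -45241 /408000000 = -0.00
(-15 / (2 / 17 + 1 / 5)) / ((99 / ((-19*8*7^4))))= 155104600 / 891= 174079.24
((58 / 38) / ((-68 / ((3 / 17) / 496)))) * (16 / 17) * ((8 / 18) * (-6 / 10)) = 29 / 14468785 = 0.00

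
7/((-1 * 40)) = -7/40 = -0.18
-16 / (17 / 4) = -64 / 17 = -3.76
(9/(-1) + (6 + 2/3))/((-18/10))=35/27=1.30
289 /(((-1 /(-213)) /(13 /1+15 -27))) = 61557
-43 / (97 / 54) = -23.94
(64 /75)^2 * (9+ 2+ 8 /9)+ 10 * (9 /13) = 10253786 /658125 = 15.58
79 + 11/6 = 485/6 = 80.83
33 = 33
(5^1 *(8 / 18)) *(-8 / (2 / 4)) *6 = -640 / 3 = -213.33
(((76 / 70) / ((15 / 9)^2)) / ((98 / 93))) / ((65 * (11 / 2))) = 31806 / 30655625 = 0.00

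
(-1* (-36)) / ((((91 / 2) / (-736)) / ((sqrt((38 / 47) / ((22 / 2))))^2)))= -2013696 / 47047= -42.80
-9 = -9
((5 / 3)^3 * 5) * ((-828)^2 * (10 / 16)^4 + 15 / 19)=106007440625 / 43776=2421588.10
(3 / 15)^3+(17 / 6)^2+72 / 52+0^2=551093 / 58500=9.42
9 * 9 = 81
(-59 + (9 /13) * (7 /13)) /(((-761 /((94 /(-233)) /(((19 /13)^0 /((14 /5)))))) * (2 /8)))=-0.35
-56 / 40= -7 / 5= -1.40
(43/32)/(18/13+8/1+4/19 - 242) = -10621/1836928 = -0.01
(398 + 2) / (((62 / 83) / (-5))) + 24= -82256 / 31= -2653.42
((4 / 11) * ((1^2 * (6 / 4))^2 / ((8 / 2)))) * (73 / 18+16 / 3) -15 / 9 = 0.25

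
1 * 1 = 1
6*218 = 1308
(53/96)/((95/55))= 0.32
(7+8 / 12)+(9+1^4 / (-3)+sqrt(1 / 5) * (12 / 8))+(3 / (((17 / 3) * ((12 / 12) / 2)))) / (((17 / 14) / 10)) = 3 * sqrt(5) / 10+21721 / 867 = 25.72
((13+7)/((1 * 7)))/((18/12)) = 40/21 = 1.90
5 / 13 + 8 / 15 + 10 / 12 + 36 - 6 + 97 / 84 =32.91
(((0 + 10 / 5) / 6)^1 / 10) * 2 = 1 / 15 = 0.07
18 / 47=0.38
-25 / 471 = -0.05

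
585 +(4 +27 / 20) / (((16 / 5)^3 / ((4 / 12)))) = 28756595 / 49152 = 585.05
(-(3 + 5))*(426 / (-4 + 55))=-1136 / 17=-66.82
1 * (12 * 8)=96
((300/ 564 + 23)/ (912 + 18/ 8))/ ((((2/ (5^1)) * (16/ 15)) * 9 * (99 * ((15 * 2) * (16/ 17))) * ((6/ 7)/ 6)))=329035/ 19602456192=0.00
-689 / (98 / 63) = -6201 / 14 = -442.93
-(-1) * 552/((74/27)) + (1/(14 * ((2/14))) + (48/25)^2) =9508621/46250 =205.59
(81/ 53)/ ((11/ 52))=4212/ 583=7.22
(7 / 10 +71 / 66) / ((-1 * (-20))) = 293 / 3300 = 0.09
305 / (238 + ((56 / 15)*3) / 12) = 4575 / 3584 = 1.28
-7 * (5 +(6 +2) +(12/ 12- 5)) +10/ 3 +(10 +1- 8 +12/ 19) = -3194/ 57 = -56.04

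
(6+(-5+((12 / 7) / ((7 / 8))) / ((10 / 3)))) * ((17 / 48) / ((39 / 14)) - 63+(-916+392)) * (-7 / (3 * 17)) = 213682757 / 1670760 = 127.90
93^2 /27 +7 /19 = 320.70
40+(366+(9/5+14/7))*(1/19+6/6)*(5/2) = 19250/19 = 1013.16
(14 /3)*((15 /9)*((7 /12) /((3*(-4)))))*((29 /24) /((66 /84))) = -49735 /85536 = -0.58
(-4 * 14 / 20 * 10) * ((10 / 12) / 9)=-70 / 27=-2.59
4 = 4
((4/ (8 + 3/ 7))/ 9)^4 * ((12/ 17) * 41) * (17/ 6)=50401792/ 79502005521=0.00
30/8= 15/4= 3.75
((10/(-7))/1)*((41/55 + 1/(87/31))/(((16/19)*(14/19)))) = -237899/93786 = -2.54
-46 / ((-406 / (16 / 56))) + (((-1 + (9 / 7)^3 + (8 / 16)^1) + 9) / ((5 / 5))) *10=106.29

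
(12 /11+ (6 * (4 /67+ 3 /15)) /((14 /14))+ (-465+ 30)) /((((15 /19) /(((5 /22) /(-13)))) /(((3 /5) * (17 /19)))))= 27084621 /5269550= 5.14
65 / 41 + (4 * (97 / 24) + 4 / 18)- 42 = -17731 / 738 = -24.03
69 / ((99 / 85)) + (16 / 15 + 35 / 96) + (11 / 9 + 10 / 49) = 48199519 / 776160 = 62.10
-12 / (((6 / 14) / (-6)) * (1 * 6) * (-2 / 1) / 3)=-42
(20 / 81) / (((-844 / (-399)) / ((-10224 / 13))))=-755440 / 8229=-91.80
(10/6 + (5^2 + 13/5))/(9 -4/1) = 439/75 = 5.85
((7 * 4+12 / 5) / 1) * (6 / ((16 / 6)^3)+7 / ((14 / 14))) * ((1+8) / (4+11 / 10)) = 106761 / 272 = 392.50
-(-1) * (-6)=-6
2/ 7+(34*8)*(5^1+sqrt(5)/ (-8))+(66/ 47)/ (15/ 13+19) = 58629957/ 43099 - 34*sqrt(5) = 1284.33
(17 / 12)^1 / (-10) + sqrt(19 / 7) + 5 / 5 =103 / 120 + sqrt(133) / 7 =2.51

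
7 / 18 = 0.39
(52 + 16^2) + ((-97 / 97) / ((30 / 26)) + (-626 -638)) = -14353 / 15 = -956.87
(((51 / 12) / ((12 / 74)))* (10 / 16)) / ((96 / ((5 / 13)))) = 15725 / 239616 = 0.07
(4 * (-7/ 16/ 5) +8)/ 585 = 17/ 1300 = 0.01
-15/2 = -7.50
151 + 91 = 242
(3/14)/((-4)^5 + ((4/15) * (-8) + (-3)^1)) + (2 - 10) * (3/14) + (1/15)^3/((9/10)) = -2250555739/1312916850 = -1.71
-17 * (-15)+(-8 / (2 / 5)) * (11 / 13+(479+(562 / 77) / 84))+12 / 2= -196286969 / 21021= -9337.66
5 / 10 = 1 / 2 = 0.50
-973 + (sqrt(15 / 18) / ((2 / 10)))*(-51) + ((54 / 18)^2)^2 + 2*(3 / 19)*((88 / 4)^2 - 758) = -18592 / 19 - 85*sqrt(30) / 2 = -1211.31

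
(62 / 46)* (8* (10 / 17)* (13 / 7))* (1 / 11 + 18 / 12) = 80600 / 4301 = 18.74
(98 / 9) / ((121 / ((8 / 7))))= 112 / 1089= 0.10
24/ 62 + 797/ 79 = 25655/ 2449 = 10.48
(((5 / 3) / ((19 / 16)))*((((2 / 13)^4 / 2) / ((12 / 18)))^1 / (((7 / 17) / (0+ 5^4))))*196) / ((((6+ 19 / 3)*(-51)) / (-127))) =711200000 / 20078383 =35.42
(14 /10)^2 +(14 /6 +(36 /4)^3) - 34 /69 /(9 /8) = 11377579 /15525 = 732.86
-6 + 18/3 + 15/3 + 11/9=56/9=6.22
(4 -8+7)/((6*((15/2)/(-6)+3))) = 2/7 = 0.29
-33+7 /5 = -158 /5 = -31.60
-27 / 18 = -3 / 2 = -1.50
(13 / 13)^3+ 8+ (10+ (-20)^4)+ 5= 160024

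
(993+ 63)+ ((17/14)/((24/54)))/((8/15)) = 475383/448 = 1061.12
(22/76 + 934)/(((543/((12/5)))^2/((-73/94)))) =-10366876/731389325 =-0.01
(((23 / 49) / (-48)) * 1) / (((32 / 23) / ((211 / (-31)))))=111619 / 2333184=0.05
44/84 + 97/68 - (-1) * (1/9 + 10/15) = 11687/4284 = 2.73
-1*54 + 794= 740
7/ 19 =0.37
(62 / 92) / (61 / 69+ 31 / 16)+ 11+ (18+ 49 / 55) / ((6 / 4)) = 2449891 / 102795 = 23.83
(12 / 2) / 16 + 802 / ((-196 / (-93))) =380.92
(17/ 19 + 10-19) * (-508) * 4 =312928/ 19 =16469.89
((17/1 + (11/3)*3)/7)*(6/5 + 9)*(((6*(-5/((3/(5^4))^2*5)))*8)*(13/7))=-157857142.86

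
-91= -91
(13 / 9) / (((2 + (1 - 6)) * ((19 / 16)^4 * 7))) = -851968 / 24630669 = -0.03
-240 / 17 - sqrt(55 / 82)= -240 / 17 - sqrt(4510) / 82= -14.94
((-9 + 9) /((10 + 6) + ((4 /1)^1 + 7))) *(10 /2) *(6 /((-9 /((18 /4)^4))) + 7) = 0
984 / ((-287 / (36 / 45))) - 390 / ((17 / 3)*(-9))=2918 / 595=4.90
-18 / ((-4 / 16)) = 72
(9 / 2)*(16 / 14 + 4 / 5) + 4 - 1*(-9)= 761 / 35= 21.74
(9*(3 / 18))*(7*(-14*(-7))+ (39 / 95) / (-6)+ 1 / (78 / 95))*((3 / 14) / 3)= 2545889 / 34580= 73.62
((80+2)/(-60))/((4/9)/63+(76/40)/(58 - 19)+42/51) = -1.55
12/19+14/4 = 157/38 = 4.13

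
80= 80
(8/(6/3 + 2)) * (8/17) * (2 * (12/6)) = 64/17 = 3.76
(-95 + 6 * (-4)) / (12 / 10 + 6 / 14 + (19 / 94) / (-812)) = -45415160 / 621433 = -73.08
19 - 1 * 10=9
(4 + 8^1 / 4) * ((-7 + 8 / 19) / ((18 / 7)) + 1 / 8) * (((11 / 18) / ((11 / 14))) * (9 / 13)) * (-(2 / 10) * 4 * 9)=69909 / 1235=56.61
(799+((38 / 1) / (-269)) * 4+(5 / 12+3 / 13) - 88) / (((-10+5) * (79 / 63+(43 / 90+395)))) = -0.36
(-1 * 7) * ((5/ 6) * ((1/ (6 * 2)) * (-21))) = 245/ 24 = 10.21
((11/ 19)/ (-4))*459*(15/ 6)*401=-10123245/ 152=-66600.30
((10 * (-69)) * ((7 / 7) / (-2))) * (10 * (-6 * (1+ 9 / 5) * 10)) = -579600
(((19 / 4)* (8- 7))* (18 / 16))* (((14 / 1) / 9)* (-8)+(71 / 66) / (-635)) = -29732207 / 447040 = -66.51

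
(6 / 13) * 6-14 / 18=233 / 117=1.99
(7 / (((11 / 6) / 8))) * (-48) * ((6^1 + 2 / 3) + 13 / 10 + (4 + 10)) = -1771392 / 55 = -32207.13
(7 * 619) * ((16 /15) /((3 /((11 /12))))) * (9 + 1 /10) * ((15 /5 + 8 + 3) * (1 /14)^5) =88517 /264600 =0.33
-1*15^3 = -3375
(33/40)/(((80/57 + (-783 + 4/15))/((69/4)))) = -129789/7125728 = -0.02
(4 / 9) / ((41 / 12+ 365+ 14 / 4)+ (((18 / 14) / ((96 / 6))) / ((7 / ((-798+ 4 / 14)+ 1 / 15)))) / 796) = 87368960 / 73109176509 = 0.00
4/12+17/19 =70/57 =1.23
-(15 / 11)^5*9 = -6834375 / 161051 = -42.44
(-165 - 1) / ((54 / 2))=-166 / 27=-6.15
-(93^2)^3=-646990183449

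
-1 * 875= -875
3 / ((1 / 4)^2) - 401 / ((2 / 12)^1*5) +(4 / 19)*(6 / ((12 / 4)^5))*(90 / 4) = -370286 / 855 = -433.08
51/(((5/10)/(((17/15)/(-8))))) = -289/20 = -14.45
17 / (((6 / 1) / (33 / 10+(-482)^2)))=39495641 / 60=658260.68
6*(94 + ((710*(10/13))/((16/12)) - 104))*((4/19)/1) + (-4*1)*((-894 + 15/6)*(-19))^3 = -9603107392142491/494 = -19439488648061.72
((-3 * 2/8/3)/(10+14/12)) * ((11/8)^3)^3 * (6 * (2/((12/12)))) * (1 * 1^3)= -21221529219/4496293888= -4.72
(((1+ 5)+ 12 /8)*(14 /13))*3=315 /13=24.23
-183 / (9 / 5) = -305 / 3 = -101.67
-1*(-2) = 2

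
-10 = -10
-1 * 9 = -9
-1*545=-545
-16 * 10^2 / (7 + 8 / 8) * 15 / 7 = -3000 / 7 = -428.57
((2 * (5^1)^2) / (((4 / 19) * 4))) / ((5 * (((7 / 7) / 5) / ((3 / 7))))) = 1425 / 56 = 25.45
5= 5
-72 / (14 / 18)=-648 / 7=-92.57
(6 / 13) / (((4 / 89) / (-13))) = -267 / 2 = -133.50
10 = 10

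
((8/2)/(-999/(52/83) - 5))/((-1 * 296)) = 26/3077549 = 0.00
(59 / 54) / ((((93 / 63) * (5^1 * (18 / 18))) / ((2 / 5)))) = 413 / 6975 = 0.06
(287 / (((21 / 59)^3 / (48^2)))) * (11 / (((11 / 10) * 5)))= 4311315968 / 147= 29328680.05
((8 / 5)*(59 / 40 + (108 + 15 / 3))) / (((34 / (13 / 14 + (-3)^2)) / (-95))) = -5081.15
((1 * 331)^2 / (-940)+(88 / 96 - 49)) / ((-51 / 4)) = 464278 / 35955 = 12.91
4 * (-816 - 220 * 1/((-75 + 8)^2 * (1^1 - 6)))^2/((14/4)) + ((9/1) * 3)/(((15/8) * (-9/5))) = 107338251380424/141057847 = 760952.00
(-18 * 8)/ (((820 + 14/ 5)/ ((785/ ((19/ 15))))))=-4239000/ 39083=-108.46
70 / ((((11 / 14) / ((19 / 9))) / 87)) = 539980 / 33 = 16363.03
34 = 34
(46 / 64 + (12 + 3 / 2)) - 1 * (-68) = 82.22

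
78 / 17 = 4.59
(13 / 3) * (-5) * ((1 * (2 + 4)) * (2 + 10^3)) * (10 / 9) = -434200 / 3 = -144733.33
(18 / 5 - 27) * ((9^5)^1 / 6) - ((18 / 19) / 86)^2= -1537167761289 / 6674890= -230291.10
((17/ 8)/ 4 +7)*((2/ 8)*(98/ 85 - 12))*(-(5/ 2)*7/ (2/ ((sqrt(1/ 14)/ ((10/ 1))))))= 111101*sqrt(14)/ 87040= 4.78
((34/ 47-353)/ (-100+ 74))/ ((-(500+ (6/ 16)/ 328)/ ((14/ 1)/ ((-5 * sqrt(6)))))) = 0.03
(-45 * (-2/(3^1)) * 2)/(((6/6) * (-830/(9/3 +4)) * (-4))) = 0.13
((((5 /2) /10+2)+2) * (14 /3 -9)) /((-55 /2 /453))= 33371 /110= 303.37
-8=-8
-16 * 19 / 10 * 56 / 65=-8512 / 325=-26.19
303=303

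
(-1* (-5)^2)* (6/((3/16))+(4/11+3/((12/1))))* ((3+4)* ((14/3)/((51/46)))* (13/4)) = -525604625/6732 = -78075.55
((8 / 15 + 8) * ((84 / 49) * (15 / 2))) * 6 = 4608 / 7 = 658.29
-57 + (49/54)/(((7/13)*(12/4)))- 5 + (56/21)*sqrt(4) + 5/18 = -55.83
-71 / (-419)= 71 / 419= 0.17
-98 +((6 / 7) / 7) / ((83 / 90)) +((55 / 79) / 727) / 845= -3863310761865 / 39475021859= -97.87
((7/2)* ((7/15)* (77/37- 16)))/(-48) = 5047/10656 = 0.47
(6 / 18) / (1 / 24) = 8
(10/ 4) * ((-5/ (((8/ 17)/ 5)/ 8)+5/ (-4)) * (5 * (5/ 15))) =-42625/ 24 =-1776.04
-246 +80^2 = 6154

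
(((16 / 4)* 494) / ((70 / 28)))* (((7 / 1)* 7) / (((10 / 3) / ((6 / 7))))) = 248976 / 25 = 9959.04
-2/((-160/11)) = 11/80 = 0.14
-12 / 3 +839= 835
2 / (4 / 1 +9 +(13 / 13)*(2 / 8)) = 8 / 53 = 0.15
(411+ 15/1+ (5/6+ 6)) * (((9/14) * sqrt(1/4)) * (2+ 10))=3339/2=1669.50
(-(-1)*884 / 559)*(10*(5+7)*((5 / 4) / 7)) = 10200 / 301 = 33.89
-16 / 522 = -8 / 261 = -0.03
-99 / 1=-99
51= 51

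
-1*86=-86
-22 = -22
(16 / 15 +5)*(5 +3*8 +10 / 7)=923 / 5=184.60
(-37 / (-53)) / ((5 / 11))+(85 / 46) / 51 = 57491 / 36570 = 1.57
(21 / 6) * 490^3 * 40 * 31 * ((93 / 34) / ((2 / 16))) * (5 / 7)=135672826800000 / 17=7980754517647.06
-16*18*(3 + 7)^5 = -28800000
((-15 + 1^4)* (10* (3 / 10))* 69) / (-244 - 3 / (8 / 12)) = 828 / 71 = 11.66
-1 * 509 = -509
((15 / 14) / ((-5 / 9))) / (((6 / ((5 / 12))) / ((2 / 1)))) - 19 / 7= -167 / 56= -2.98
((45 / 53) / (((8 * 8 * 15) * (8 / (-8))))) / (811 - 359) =-3 / 1533184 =-0.00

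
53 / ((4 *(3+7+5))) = 53 / 60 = 0.88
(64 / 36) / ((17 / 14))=224 / 153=1.46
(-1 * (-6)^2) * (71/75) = -852/25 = -34.08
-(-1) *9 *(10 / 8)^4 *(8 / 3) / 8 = 1875 / 256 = 7.32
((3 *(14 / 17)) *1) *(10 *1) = 420 / 17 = 24.71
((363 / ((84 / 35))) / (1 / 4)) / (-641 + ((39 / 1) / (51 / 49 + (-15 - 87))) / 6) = -5985870 / 6342691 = -0.94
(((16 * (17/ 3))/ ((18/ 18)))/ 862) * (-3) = -136/ 431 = -0.32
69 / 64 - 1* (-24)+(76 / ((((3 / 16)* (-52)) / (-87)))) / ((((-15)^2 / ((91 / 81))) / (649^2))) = 1663591242293 / 1166400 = 1426261.35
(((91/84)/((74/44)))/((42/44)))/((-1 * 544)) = -1573/1268064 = -0.00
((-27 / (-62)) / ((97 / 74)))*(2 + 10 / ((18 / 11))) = 8103 / 3007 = 2.69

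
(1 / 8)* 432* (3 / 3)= 54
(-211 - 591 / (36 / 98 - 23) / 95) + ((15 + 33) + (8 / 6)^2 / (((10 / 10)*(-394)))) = -30396988178 / 186794415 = -162.73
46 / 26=23 / 13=1.77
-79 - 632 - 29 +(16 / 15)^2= -166244 / 225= -738.86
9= 9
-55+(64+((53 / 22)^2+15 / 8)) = 16145 / 968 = 16.68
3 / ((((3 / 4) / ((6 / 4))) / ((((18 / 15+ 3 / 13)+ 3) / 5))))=1728 / 325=5.32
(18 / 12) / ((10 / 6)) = 9 / 10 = 0.90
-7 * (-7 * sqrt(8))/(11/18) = 1764 * sqrt(2)/11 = 226.79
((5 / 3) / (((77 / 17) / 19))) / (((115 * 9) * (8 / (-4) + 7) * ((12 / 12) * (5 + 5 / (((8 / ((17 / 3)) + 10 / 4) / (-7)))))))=-6137 / 17931375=-0.00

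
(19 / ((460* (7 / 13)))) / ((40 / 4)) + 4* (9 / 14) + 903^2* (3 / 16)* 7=68922611819 / 64400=1070226.89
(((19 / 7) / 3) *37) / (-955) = -0.04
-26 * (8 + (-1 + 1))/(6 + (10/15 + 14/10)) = -3120/121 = -25.79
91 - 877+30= -756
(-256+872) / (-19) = -616 / 19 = -32.42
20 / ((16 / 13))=65 / 4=16.25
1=1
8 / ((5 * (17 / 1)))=8 / 85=0.09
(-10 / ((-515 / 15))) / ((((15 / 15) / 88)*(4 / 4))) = 25.63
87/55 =1.58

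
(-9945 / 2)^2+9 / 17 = 1681351461 / 68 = 24725756.78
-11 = -11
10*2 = 20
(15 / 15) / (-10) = -1 / 10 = -0.10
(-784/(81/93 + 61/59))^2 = 128510778256/758641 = 169396.04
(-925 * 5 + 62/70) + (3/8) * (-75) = -1302627/280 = -4652.24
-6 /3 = -2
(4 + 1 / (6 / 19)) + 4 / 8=23 / 3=7.67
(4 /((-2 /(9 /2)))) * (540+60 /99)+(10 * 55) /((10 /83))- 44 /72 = -59611 /198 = -301.07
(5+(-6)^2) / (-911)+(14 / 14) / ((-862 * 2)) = -71595 / 1570564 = -0.05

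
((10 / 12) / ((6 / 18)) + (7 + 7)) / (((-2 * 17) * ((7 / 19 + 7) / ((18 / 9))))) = -627 / 4760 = -0.13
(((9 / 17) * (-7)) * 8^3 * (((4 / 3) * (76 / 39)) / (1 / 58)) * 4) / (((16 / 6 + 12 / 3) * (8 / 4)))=-94789632 / 1105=-85782.47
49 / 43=1.14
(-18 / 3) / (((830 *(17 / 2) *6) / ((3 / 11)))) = -3 / 77605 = -0.00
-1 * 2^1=-2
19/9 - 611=-5480/9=-608.89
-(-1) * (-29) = -29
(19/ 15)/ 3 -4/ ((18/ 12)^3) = -103/ 135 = -0.76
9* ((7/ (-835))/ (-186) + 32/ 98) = 2.94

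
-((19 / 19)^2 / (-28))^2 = -1 / 784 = -0.00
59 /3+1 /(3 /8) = 67 /3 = 22.33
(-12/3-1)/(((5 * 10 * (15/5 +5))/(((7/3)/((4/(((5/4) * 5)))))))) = -35/768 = -0.05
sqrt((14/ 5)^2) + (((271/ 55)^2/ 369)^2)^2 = 4346782585151833900285111/ 1552411962300510312890625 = 2.80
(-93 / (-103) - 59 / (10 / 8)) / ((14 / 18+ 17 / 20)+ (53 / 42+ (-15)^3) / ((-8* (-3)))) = 2670416 / 8014327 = 0.33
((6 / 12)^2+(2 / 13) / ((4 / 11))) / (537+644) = 35 / 61412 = 0.00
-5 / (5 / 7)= -7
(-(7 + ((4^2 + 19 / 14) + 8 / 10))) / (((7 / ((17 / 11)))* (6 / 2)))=-9979 / 5390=-1.85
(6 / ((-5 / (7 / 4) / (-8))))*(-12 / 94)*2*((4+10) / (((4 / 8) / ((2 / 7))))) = -8064 / 235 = -34.31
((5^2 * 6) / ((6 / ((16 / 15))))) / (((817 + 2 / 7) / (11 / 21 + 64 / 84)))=80 / 1907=0.04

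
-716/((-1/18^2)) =231984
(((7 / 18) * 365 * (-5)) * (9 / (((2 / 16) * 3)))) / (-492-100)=12775 / 444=28.77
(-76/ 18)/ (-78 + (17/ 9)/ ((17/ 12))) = 19/ 345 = 0.06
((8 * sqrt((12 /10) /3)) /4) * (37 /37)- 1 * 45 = -45+2 * sqrt(10) /5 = -43.74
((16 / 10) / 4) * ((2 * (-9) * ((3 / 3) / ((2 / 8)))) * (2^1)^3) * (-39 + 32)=8064 / 5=1612.80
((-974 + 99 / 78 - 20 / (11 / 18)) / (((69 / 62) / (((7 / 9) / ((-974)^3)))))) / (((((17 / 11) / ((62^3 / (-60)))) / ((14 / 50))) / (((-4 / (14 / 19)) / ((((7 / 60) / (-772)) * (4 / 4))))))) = -7790721103235416 / 396287858125575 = -19.66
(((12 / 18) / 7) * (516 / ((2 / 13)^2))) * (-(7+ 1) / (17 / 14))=-232544 / 17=-13679.06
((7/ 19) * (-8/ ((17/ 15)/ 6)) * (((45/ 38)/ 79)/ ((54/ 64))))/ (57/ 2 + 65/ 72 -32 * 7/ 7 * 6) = 9676800/ 5675822861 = 0.00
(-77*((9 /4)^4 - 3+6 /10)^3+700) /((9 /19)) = -38427789954049531 /18874368000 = -2035977.57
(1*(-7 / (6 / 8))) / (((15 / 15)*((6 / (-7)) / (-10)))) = -980 / 9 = -108.89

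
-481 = -481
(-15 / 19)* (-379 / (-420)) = -379 / 532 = -0.71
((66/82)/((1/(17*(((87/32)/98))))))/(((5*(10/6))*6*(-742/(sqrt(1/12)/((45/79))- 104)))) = 634491/596271200- 428417*sqrt(3)/143105088000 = 0.00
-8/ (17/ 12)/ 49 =-96/ 833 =-0.12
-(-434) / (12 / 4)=434 / 3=144.67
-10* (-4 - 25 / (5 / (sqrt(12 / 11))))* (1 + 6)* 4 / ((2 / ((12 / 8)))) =840 + 2100* sqrt(33) / 11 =1936.69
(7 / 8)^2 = 49 / 64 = 0.77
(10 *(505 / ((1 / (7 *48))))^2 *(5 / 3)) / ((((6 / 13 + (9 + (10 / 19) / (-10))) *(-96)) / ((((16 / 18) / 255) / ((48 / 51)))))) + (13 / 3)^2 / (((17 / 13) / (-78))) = -75002168384 / 38097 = -1968715.87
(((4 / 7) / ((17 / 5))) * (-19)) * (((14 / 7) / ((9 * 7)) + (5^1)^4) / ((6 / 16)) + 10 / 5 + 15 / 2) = -5352.74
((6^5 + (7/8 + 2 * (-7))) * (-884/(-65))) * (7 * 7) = 51731799/10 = 5173179.90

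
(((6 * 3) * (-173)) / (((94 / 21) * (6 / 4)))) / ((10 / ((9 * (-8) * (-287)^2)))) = 64637260632 / 235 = 275052172.90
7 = 7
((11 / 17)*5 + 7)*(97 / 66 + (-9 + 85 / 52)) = -293393 / 4862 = -60.34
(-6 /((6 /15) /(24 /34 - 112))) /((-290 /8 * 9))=-7568 /1479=-5.12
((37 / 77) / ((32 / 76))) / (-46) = -703 / 28336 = -0.02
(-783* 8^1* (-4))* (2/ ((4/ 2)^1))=25056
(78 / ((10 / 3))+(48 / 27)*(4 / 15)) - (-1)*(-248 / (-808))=329708 / 13635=24.18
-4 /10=-2 /5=-0.40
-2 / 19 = -0.11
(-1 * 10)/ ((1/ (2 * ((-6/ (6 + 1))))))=120/ 7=17.14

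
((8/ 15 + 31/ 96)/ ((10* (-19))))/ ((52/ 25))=-137/ 63232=-0.00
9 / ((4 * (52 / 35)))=315 / 208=1.51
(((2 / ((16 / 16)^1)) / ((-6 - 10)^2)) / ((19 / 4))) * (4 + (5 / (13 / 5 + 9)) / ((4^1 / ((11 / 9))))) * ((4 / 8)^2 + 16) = 560755 / 5078016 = 0.11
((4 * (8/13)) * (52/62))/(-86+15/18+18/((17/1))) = -6528/265949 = -0.02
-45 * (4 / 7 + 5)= -1755 / 7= -250.71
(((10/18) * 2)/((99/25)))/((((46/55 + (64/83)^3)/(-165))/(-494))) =9709657993750/549721647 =17662.86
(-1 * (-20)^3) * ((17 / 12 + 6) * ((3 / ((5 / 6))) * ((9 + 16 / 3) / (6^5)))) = 95675 / 243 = 393.72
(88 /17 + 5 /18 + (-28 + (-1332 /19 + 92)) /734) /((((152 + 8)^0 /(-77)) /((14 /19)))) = -6263281871 /20270511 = -308.98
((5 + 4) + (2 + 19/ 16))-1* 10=35/ 16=2.19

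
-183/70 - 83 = -5993/70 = -85.61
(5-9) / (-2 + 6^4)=-2 / 647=-0.00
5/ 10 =1/ 2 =0.50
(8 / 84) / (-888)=-1 / 9324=-0.00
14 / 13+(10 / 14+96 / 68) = 4955 / 1547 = 3.20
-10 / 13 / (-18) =5 / 117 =0.04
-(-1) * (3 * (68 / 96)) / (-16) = -17 / 128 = -0.13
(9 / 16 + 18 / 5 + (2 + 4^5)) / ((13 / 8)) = 82413 / 130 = 633.95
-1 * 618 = -618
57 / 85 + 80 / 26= 4141 / 1105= 3.75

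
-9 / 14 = -0.64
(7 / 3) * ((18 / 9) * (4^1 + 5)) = 42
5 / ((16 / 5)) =25 / 16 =1.56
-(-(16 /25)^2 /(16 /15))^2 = -2304 /15625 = -0.15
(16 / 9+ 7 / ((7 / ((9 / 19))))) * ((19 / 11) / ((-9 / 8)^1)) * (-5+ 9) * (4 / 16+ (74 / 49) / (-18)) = -11720 / 5103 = -2.30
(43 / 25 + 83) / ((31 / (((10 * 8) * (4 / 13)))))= 135552 / 2015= 67.27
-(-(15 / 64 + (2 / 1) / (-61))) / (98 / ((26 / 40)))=10231 / 7651840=0.00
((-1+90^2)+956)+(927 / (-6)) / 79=1430381 / 158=9053.04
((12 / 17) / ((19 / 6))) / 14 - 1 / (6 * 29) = 4003 / 393414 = 0.01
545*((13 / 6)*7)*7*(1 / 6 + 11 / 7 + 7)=18201365 / 36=505593.47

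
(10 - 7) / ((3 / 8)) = 8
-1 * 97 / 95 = -97 / 95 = -1.02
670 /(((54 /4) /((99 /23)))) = 14740 /69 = 213.62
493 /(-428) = -493 /428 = -1.15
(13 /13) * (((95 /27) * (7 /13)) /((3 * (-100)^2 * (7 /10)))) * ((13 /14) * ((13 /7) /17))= 247 /26989200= 0.00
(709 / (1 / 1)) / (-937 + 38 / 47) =-33323 / 44001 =-0.76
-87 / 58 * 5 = -15 / 2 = -7.50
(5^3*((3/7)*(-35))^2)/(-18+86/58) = -815625/479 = -1702.77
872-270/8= 3353/4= 838.25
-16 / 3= -5.33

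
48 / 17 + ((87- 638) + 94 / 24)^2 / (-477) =-729389801 / 1167696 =-624.64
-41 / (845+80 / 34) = -697 / 14405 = -0.05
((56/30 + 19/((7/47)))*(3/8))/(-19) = -13591/5320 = -2.55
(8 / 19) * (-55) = -440 / 19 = -23.16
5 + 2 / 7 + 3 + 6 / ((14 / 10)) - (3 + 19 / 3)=3.24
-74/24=-3.08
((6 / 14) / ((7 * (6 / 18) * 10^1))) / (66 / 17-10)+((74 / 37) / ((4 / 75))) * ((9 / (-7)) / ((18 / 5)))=-682653 / 50960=-13.40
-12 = -12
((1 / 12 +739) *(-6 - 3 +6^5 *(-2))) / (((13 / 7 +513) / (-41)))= 13203005361 / 14416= 915857.75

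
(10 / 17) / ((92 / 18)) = 45 / 391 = 0.12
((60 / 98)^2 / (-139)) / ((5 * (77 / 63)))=-1620 / 3671129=-0.00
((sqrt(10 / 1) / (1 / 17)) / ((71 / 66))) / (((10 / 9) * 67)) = 5049 * sqrt(10) / 23785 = 0.67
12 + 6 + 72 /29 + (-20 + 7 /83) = 1365 /2407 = 0.57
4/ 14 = 2/ 7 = 0.29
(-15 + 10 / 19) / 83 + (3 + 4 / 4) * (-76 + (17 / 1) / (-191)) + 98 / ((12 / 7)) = -447046133 / 1807242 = -247.36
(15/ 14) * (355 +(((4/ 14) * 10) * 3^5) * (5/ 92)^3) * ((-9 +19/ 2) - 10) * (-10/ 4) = 689574307875/ 76311424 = 9036.32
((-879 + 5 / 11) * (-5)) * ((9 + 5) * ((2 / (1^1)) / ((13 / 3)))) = 28383.78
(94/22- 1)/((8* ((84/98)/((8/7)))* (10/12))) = 36/55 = 0.65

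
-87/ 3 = -29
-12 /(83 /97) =-1164 /83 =-14.02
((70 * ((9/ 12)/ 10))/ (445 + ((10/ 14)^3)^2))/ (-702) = -823543/ 49017786480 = -0.00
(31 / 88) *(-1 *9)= -279 / 88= -3.17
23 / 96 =0.24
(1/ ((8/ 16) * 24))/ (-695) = -1/ 8340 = -0.00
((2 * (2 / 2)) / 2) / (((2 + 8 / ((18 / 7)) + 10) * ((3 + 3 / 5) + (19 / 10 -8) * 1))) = -9 / 340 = -0.03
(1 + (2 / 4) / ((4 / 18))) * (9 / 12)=39 / 16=2.44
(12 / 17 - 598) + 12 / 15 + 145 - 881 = -113262 / 85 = -1332.49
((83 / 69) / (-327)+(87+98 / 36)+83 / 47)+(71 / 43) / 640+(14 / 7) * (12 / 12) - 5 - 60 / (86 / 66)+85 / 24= 1341940368331 / 29183886720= 45.98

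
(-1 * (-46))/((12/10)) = 115/3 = 38.33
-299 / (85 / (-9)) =2691 / 85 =31.66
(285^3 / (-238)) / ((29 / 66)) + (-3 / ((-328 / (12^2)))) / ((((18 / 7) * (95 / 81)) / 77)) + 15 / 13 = -38675068518549 / 174741385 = -221327.47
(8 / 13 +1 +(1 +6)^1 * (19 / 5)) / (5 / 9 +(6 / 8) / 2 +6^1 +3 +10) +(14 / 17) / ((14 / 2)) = 347338 / 226525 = 1.53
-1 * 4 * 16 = -64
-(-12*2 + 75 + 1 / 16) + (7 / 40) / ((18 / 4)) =-36737 / 720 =-51.02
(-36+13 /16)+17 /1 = -291 /16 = -18.19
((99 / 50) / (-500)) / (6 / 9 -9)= 0.00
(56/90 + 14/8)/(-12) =-427/2160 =-0.20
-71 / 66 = -1.08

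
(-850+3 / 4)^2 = 11539609 / 16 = 721225.56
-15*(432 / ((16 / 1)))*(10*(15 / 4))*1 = -30375 / 2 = -15187.50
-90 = -90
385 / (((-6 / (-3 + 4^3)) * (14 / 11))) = -36905 / 12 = -3075.42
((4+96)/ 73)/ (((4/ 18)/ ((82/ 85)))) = 7380/ 1241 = 5.95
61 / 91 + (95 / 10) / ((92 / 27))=57907 / 16744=3.46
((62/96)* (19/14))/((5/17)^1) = 10013/3360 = 2.98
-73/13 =-5.62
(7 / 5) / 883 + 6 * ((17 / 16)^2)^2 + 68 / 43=9.23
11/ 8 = 1.38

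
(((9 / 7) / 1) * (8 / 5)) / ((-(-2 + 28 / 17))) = 204 / 35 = 5.83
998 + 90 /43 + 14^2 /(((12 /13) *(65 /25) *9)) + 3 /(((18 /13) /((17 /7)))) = 16488529 /16254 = 1014.43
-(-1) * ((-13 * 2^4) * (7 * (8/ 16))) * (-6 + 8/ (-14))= 4784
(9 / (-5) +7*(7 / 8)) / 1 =173 / 40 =4.32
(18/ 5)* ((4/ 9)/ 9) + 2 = 98/ 45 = 2.18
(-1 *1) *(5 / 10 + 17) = -35 / 2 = -17.50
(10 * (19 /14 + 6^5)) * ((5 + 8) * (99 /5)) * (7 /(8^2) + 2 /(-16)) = -140132421 /448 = -312795.58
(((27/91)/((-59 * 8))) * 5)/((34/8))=-135/182546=-0.00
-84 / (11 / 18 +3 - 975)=1512 / 17485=0.09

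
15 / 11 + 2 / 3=67 / 33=2.03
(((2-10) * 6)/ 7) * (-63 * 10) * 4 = 17280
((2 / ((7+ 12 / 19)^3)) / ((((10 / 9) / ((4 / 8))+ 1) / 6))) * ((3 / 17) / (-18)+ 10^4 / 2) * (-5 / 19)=-3313973502 / 300594425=-11.02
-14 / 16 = -7 / 8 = -0.88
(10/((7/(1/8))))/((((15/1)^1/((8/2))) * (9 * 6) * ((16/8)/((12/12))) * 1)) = 1/2268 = 0.00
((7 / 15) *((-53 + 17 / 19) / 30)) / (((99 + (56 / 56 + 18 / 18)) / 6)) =-462 / 9595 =-0.05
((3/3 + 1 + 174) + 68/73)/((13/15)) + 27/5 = 994323/4745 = 209.55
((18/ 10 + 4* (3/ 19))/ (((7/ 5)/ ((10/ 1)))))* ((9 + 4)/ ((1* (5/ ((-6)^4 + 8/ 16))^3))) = 7479366976653/ 1900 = 3936508935.08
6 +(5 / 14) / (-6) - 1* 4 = 1.94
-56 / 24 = -2.33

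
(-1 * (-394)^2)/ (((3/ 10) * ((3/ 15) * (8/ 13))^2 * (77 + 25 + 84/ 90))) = -4099200625/ 12352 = -331865.34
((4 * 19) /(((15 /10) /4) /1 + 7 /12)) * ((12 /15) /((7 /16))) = 116736 /805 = 145.01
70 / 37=1.89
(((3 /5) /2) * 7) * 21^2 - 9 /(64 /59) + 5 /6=881891 /960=918.64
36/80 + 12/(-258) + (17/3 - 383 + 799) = 1088941/2580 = 422.07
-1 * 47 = -47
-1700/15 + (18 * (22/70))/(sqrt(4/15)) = -340/3 + 99 * sqrt(15)/35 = -102.38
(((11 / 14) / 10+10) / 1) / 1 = 1411 / 140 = 10.08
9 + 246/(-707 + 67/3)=8874/1027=8.64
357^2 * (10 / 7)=182070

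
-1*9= -9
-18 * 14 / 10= -25.20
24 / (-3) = -8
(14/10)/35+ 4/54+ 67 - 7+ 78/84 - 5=529603/9450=56.04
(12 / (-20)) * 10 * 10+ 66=6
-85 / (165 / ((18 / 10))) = -51 / 55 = -0.93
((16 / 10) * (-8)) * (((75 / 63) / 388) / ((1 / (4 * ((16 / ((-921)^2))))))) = -5120 / 1727866917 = -0.00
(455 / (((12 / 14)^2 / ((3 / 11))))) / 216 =22295 / 28512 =0.78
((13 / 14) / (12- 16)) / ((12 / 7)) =-13 / 96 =-0.14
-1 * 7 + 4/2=-5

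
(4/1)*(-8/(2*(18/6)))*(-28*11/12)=1232/9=136.89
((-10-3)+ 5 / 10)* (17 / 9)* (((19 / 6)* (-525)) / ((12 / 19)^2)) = 510138125 / 5184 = 98406.27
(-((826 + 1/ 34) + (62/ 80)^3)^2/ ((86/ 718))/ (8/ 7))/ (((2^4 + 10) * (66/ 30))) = -2032032414099404692017/ 23292293939200000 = -87240.54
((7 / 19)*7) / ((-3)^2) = 0.29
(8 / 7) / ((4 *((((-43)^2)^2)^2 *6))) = 1 / 245452205829621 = 0.00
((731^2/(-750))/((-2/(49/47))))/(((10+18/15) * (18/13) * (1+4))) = 48626851/10152000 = 4.79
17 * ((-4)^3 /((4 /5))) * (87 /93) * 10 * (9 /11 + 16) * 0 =0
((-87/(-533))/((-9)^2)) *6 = 58/4797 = 0.01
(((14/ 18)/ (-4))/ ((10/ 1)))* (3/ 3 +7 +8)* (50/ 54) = -70/ 243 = -0.29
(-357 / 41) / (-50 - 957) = 0.01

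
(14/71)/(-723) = -14/51333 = -0.00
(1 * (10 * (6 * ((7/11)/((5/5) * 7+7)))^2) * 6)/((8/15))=2025/242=8.37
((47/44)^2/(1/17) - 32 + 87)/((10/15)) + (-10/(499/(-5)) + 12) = 238996537/1932128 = 123.70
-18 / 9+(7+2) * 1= 7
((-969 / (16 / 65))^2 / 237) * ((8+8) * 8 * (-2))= -1322370075 / 79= -16738861.71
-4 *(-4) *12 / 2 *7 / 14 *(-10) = -480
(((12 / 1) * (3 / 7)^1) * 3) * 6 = 648 / 7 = 92.57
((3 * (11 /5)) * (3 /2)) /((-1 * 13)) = -99 /130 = -0.76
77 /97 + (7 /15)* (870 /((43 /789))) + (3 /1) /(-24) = 7450.30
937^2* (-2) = -1755938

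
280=280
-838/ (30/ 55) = -4609/ 3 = -1536.33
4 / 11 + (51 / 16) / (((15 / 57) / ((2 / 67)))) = 21379 / 29480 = 0.73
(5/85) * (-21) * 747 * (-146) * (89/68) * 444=22625893458/289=78290288.78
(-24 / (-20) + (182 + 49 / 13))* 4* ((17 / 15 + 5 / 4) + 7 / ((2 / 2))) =2280713 / 325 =7017.58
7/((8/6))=21/4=5.25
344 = 344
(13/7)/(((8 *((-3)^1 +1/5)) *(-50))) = 13/7840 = 0.00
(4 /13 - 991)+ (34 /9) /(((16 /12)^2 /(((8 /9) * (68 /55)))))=-6360077 /6435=-988.36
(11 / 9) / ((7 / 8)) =88 / 63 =1.40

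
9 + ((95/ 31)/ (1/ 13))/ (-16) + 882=440701/ 496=888.51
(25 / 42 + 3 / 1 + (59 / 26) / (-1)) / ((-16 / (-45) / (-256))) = -86880 / 91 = -954.73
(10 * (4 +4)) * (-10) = -800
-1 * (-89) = 89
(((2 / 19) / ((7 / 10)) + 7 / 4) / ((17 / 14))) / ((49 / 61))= 61671 / 31654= 1.95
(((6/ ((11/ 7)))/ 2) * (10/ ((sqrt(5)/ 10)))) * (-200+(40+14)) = -61320 * sqrt(5)/ 11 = -12465.06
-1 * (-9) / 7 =9 / 7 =1.29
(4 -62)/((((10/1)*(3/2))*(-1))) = 58/15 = 3.87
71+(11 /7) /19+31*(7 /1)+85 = 373.08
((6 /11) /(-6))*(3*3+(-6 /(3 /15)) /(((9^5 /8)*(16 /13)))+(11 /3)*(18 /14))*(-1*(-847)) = -20780243 /19683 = -1055.75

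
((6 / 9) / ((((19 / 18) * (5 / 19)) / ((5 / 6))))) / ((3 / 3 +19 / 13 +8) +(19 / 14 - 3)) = 364 / 1605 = 0.23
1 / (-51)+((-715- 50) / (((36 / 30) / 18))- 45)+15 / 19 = -11162134 / 969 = -11519.23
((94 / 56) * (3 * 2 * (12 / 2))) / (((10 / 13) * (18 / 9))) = 5499 / 140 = 39.28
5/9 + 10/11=145/99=1.46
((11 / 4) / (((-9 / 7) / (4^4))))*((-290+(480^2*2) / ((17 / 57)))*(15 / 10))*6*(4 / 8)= -64706290880 / 17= -3806252404.71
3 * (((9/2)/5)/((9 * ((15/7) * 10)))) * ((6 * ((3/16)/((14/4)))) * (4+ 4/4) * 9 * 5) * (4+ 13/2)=1701/160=10.63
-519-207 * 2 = -933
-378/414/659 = -21/15157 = -0.00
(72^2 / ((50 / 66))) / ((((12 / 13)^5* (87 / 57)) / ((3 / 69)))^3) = 3861924442020133524893 / 7349367314500603084800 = 0.53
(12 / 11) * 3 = 36 / 11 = 3.27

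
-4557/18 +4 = -249.17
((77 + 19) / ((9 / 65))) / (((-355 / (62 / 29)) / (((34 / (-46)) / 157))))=438464 / 22305147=0.02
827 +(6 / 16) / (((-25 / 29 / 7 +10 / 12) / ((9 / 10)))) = 28630643 / 34600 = 827.48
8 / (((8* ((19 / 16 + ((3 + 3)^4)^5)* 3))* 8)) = 2 / 175495605123022905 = 0.00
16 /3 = 5.33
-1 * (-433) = 433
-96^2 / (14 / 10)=-46080 / 7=-6582.86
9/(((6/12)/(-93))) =-1674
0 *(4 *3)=0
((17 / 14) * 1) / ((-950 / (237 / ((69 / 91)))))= -17459 / 43700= -0.40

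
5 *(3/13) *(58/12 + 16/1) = 625/26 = 24.04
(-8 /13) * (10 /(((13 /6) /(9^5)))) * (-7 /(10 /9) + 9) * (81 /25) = -6198727824 /4225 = -1467154.51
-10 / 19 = -0.53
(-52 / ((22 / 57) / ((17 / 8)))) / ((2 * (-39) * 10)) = 323 / 880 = 0.37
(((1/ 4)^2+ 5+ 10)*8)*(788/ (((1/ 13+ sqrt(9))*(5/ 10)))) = 617201/ 10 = 61720.10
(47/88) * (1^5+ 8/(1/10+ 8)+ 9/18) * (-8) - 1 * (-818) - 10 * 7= 1313995/1782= 737.37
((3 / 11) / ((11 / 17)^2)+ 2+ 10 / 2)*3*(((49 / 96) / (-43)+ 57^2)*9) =153659256111 / 228932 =671200.43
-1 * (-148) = 148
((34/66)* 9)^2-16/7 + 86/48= 426925/20328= 21.00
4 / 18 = 2 / 9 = 0.22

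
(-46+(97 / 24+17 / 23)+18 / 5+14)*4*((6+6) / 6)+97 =-31724 / 345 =-91.95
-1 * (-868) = 868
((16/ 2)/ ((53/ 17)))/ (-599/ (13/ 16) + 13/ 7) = -12376/ 3546707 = -0.00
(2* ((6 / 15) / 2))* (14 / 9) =28 / 45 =0.62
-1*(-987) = 987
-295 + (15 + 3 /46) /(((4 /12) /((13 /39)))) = -12877 /46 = -279.93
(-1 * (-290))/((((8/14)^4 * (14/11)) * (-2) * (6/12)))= -547085/256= -2137.05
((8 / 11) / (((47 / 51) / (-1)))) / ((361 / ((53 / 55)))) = -21624 / 10265035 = -0.00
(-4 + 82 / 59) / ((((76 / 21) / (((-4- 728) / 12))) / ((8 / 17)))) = 394548 / 19057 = 20.70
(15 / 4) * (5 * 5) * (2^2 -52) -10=-4510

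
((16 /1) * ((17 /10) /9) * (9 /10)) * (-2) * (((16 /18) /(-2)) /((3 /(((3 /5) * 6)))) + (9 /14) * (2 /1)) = -10744 /2625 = -4.09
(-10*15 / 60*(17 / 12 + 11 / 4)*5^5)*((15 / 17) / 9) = -1953125 / 612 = -3191.38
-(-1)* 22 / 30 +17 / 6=107 / 30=3.57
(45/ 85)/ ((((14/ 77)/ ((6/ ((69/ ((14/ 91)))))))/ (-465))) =-92070/ 5083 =-18.11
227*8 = 1816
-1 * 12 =-12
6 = 6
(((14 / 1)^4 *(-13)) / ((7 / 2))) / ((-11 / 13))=1854944 / 11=168631.27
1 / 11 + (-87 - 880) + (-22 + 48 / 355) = -3861162 / 3905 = -988.77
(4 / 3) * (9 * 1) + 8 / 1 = 20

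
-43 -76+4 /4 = -118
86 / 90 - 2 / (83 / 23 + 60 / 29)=102811 / 170415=0.60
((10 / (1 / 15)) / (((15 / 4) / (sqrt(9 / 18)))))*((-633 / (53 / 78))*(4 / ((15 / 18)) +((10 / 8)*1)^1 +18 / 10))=-7751718*sqrt(2) / 53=-206841.22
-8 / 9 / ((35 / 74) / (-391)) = 231472 / 315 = 734.83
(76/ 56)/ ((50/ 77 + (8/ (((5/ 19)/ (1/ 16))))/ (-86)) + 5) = 89870/ 372637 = 0.24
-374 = -374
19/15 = 1.27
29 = 29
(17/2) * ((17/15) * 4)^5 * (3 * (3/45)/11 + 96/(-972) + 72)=3959655037526528/3383015625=1170451.30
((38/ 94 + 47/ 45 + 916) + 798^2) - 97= 1348575709/ 2115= 637624.45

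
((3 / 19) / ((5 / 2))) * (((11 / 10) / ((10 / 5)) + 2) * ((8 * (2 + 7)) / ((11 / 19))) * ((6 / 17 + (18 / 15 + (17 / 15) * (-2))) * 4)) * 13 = -1022112 / 1375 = -743.35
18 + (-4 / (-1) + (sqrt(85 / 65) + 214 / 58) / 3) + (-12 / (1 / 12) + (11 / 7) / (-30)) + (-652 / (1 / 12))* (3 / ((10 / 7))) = -16550.84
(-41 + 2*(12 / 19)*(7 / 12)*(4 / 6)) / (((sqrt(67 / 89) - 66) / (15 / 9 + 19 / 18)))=113141*sqrt(5963) / 397695042 + 110765039 / 66282507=1.69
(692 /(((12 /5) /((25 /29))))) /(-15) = -4325 /261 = -16.57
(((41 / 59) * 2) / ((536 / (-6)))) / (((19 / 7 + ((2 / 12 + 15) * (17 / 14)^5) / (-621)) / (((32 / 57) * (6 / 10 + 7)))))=-375594153984 / 14993270511295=-0.03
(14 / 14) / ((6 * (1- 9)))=-1 / 48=-0.02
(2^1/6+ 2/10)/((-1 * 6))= -4/45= -0.09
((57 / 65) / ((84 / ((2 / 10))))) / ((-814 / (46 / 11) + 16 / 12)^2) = 90459 / 1619153181100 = 0.00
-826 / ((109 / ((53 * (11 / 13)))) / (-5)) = 2407790 / 1417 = 1699.22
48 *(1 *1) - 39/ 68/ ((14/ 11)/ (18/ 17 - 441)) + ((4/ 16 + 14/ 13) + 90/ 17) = 53202213/ 210392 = 252.87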